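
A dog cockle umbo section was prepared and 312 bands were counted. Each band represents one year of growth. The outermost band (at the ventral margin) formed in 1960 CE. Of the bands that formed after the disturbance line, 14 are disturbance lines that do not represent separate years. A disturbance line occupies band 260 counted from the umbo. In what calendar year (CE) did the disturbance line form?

1922 CE

The disturbance line sits at band 260 from the umbo, so 312 − 260 = 52 bands formed after it.
52 − 14 false = 38 true bands after the disturbance line.
The band at the ventral margin is 1960 CE, so the disturbance line dates to 1960 − 38 = 1922 CE.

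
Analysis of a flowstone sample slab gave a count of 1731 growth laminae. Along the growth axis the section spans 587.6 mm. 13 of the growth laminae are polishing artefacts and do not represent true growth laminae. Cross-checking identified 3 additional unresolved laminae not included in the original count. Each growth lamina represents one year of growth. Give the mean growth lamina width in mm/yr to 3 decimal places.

0.341 mm/yr

Adjusted count: 1731 − 13 + 3 = 1721 growth laminae.
587.6 mm over 1721 years gives 587.6 / 1721 ≈ 0.341 mm/yr.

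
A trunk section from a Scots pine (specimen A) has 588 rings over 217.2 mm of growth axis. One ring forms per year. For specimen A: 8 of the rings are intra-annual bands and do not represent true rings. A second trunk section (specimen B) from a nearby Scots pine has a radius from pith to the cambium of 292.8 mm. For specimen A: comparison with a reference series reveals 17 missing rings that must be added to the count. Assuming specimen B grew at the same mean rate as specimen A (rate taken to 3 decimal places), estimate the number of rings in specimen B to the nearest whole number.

Specimen A: adjusted count: 588 − 8 + 17 = 597 rings.
A: 217.2 mm over 597 years gives 217.2 / 597 ≈ 0.364 mm per year.
B spans 292.8 / 0.364 = 804.40 years ≈ 804 rings.

804 rings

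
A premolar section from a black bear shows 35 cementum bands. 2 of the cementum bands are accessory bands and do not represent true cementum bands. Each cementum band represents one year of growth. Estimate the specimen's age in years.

After corrections the count is 35 − 2 = 33 cementum bands.
With a one-to-one cementum band periodicity this is 33 years.

33 yr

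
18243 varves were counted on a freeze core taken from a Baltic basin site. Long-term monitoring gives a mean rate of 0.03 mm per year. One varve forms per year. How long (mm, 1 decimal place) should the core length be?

18243 years of growth are recorded.
Predicted length = 0.03 mm/year × 18243 years = 547.3 mm.

547.3 mm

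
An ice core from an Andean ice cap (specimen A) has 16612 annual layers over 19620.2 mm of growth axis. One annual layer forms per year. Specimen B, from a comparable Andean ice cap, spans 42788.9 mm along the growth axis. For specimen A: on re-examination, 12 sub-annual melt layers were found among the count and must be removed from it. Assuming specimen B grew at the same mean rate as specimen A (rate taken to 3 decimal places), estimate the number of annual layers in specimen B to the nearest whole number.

Specimen A: adjusted count: 16612 − 12 = 16600 annual layers.
A: 19620.2 mm over 16600 years gives 19620.2 / 16600 ≈ 1.182 mm/year.
Specimen B: 42788.9 mm / 1.182 mm per year = 36200.42 years ≈ 36200 annual layers.

36200 annual layers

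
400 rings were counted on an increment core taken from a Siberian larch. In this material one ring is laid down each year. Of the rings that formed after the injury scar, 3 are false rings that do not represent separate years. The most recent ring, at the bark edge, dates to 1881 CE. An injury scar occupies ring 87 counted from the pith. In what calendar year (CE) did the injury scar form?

1571 CE

Between ring 87 and the bark edge there are 400 − 87 = 313 rings.
313 − 3 false = 310 true rings after the injury scar.
The ring at the bark edge is 1881 CE, so the injury scar dates to 1881 − 310 = 1571 CE.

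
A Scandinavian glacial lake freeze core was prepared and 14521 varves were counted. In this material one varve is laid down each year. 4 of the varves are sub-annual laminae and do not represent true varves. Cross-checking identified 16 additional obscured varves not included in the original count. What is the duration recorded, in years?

14533 years

True varve count = 14521 − 4 + 16 = 14533.
With a one-to-one varve periodicity this is 14533 years.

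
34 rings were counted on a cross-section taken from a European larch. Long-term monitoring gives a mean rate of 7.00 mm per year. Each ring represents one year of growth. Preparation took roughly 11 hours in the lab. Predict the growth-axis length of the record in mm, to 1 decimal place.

238.0 mm

34 years of growth are recorded.
Predicted length = 7.00 mm/year × 34 years = 238.0 mm.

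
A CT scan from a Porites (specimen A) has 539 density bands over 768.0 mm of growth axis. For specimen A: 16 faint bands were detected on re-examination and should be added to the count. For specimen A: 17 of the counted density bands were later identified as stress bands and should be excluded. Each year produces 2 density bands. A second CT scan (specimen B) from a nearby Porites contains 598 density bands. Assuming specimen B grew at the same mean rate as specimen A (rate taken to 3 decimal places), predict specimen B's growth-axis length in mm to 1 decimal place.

853.6 mm

Specimen A: correcting the raw count gives 539 − 17 + 16 = 538 true density bands.
Specimen A: with 2 density bands per year, 538 / 2 = 269 years.
A: Extension rate ≈ 768.0 / 269 = 2.855 mm per year.
Specimen B: dividing by 2 density bands per year: 598 / 2 = 299 years. Length of B = 2.855 × 299 = 853.6 mm.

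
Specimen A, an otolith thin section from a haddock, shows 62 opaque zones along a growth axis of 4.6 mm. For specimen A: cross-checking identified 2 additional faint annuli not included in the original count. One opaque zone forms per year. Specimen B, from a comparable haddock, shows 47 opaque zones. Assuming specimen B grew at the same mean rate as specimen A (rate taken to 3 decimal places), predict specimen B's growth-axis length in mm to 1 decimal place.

3.4 mm

Specimen A: after corrections the count is 62 + 2 = 64 opaque zones.
A: Mean rate = 4.6 mm / 64 years ≈ 0.072 mm per year.
Length of B = 0.072 × 47 = 3.4 mm.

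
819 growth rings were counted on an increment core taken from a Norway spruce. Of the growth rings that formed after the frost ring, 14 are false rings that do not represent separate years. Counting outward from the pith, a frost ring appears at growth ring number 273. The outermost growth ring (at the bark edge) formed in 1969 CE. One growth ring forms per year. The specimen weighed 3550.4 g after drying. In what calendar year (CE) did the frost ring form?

1437 CE

819 − 273 = 546 growth rings lie beyond the frost ring toward the bark edge.
546 − 14 false = 532 true growth rings after the frost ring.
1969 − 532 = 1437 CE.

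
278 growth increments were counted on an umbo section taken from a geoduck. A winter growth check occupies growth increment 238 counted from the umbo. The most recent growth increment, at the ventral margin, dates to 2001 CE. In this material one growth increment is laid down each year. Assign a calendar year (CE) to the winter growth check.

278 − 238 = 40 growth increments lie beyond the winter growth check toward the ventral margin.
2001 − 40 = 1961 CE.

1961 CE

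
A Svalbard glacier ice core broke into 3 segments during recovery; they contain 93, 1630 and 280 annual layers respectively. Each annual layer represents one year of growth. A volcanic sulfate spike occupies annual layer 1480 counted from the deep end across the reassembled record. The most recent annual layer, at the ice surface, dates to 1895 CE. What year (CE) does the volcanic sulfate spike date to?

Total annual layers = 93 + 1630 + 280 = 2003.
2003 − 1480 = 523 annual layers lie beyond the volcanic sulfate spike toward the ice surface.
Counting back 523 years from 1895 CE places the volcanic sulfate spike in 1895 − 523 = 1372 CE.

1372 CE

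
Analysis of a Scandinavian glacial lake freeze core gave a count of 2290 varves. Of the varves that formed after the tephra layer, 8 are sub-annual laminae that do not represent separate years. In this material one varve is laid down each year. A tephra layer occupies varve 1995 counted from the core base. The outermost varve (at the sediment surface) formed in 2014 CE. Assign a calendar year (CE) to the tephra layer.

1727 CE

2290 − 1995 = 295 varves lie beyond the tephra layer toward the sediment surface.
Excluding 8 false varves: 295 − 8 = 287.
2014 − 287 = 1727 CE.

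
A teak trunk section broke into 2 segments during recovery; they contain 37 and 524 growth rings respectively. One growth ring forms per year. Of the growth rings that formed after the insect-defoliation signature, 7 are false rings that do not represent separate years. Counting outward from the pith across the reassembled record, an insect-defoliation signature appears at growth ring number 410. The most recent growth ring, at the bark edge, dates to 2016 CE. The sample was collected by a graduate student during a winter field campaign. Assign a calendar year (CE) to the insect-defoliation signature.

1872 CE

Total growth rings = 37 + 524 = 561.
The insect-defoliation signature sits at growth ring 410 from the pith, so 561 − 410 = 151 growth rings formed after it.
151 − 7 false = 144 true growth rings after the insect-defoliation signature.
The growth ring at the bark edge is 2016 CE, so the insect-defoliation signature dates to 2016 − 144 = 1872 CE.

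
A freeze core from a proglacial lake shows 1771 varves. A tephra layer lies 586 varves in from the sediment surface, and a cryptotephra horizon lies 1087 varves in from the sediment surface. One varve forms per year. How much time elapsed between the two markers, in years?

501 years

The two markers are separated by 1087 − 586 = 501 varves.
One varve per year makes the interval 501 years.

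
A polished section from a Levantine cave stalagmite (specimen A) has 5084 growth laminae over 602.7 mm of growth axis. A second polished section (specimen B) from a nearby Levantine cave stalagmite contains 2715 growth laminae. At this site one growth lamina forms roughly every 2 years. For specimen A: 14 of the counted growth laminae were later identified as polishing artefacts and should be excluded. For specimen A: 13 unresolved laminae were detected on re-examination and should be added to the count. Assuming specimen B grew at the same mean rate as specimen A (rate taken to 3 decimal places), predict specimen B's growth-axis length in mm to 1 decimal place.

Specimen A: after corrections the count is 5084 − 14 + 13 = 5083 growth laminae.
Specimen A: multiplying by 2 years per growth lamina: 5083 × 2 = 10166 years.
A: Extension rate ≈ 602.7 / 10166 = 0.059 mm/year.
Specimen B: at 2 years per growth lamina, 2715 × 2 = 5430 years. Length of B = 0.059 × 5430 = 320.4 mm.

320.4 mm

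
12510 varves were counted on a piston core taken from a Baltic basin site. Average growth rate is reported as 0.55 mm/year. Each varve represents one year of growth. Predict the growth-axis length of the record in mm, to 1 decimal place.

12510 years of growth are recorded.
Length ≈ 0.55 × 12510 = 6880.5 mm.

6880.5 mm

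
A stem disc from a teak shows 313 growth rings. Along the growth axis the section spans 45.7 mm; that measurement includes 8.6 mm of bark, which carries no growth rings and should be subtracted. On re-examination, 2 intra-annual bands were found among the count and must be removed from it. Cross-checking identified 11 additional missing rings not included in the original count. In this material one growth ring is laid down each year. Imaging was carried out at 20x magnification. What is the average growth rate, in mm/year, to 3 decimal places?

0.115 mm/year

After corrections the count is 313 − 2 + 11 = 322 growth rings.
The growth record spans 45.7 − 8.6 = 37.1 mm.
Extension rate ≈ 37.1 / 322 = 0.115 mm/year.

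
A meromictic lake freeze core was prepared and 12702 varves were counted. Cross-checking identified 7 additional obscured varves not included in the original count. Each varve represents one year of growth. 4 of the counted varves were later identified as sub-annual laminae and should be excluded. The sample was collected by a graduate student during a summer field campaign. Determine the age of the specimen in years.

12705 years

Adjusted count: 12702 − 4 + 7 = 12705 varves.
One varve per year makes the duration 12705 years.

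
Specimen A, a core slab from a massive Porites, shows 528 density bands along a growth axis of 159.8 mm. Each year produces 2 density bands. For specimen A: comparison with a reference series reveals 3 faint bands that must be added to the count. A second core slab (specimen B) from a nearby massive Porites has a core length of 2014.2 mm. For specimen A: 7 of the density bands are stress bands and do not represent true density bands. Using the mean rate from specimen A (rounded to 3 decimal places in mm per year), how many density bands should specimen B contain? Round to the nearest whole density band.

6604 density bands

Specimen A: after corrections the count is 528 − 7 + 3 = 524 density bands.
Specimen A: 524 density bands at 2 per year is 524 / 2 = 262 years.
A: Mean rate = 159.8 mm / 262 years ≈ 0.610 mm/year.
Specimen B: 2014.2 mm / 0.610 mm per year = 3301.97 years; at 2 density bands per year that is 3301.97 × 2 ≈ 6604 density bands.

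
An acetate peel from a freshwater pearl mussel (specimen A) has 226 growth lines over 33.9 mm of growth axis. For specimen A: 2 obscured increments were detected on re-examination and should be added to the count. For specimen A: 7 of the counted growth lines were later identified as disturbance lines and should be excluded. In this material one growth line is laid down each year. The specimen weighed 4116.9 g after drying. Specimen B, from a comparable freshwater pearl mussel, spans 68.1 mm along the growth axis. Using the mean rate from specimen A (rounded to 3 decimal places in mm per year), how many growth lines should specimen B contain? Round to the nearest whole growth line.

445 growth lines

Specimen A: correcting the raw count gives 226 − 7 + 2 = 221 true growth lines.
A: Mean rate = 33.9 mm / 221 years ≈ 0.153 mm per year.
B spans 68.1 / 0.153 = 445.10 years ≈ 445 growth lines.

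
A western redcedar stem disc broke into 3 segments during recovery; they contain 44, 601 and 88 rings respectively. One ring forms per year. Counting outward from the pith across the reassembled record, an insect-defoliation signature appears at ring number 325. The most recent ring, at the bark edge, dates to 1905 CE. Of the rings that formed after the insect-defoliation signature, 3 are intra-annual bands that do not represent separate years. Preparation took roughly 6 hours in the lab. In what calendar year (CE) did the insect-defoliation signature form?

1500 CE

Total rings = 44 + 601 + 88 = 733.
The insect-defoliation signature sits at ring 325 from the pith, so 733 − 325 = 408 rings formed after it.
408 − 3 false = 405 true rings after the insect-defoliation signature.
The ring at the bark edge is 1905 CE, so the insect-defoliation signature dates to 1905 − 405 = 1500 CE.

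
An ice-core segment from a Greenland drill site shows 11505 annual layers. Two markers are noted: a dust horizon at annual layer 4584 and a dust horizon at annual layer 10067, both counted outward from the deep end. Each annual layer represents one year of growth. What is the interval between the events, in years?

Separation: 10067 − 4584 = 5483 annual layers.
At one annual layer per year, 5483 years elapsed between them.

5483 years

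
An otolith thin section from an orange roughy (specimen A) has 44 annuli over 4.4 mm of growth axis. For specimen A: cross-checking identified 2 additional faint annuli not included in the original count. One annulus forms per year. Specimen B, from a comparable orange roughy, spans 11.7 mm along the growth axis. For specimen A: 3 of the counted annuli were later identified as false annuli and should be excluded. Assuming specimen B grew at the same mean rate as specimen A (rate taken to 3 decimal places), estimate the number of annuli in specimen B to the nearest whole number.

Specimen A: true annulus count = 44 − 3 + 2 = 43.
A: 4.4 mm over 43 years gives 4.4 / 43 ≈ 0.102 mm/yr.
For B, 11.7 / 0.102 = 114.71 years ≈ 115 annuli.

115 annuli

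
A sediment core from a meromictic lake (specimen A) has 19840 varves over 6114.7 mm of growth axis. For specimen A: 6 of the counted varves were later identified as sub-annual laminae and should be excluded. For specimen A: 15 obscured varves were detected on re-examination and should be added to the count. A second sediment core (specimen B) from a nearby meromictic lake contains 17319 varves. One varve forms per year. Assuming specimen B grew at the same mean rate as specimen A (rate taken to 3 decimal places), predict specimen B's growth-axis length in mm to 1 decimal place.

5334.3 mm

Specimen A: adjusted count: 19840 − 6 + 15 = 19849 varves.
A: Extension rate ≈ 6114.7 / 19849 = 0.308 mm/year.
Length of B = 0.308 × 17319 = 5334.3 mm.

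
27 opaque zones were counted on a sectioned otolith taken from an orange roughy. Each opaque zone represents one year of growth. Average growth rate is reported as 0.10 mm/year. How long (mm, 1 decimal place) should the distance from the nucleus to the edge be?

2.7 mm

The record spans 27 years at 0.10 mm per year.
Length ≈ 0.10 × 27 = 2.7 mm.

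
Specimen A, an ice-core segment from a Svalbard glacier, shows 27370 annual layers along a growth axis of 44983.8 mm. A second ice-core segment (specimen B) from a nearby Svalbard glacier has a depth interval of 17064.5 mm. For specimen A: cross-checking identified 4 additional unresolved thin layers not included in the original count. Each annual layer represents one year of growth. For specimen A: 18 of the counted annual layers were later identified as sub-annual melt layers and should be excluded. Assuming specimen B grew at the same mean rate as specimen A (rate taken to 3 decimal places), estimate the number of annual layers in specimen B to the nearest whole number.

Specimen A: adjusted count: 27370 − 18 + 4 = 27356 annual layers.
A: Extension rate ≈ 44983.8 / 27356 = 1.644 mm/yr.
B spans 17064.5 / 1.644 = 10379.87 years ≈ 10380 annual layers.

10380 annual layers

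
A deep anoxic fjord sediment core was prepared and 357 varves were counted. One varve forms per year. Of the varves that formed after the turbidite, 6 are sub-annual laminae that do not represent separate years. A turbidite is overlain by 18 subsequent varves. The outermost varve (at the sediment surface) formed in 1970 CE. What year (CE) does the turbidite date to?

1958 CE

18 varves formed after the turbidite.
Removing the 6 false varves leaves 18 − 6 = 12 true varves beyond the turbidite.
The varve at the sediment surface is 1970 CE, so the turbidite dates to 1970 − 12 = 1958 CE.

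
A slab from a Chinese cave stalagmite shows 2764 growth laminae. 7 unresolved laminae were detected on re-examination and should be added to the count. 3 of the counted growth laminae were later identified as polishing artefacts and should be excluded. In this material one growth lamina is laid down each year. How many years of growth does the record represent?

2768 years

Adjusted count: 2764 − 3 + 7 = 2768 growth laminae.
At one growth lamina per year, that is 2768 years.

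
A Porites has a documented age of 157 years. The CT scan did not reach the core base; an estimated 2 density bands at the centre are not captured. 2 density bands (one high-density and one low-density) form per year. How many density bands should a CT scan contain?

312 density bands

157 years at 2 density bands per year gives 157 × 2 = 314 density bands.
Less the 2 uncaptured density bands: 314 − 2 = 312.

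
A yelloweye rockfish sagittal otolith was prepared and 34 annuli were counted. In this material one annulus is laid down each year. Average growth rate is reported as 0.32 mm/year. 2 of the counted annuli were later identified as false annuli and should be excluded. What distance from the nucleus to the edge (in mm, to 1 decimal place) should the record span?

Correcting the raw count gives 34 − 2 = 32 true annuli.
32 years at 0.32 mm/year gives 0.32 × 32 = 10.2 mm.

10.2 mm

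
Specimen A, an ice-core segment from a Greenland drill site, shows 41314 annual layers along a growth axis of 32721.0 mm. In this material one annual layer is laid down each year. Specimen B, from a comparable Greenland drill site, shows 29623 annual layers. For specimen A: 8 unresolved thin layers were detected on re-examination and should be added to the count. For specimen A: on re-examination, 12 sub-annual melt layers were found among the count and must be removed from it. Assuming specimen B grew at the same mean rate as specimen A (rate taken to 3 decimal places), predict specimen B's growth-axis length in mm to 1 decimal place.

Specimen A: correcting the raw count gives 41314 − 12 + 8 = 41310 true annual layers.
A: 32721.0 mm over 41310 years gives 32721.0 / 41310 ≈ 0.792 mm per year.
B's length ≈ 0.792 × 29623 = 23461.4 mm.

23461.4 mm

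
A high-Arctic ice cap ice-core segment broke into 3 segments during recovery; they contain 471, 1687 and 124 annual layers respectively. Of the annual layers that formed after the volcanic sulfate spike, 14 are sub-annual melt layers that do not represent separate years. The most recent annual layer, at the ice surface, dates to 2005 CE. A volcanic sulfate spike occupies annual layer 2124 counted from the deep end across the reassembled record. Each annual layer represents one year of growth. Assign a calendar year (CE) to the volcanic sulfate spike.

1861 CE

Total annual layers = 471 + 1687 + 124 = 2282.
Between annual layer 2124 and the ice surface there are 2282 − 2124 = 158 annual layers.
Removing the 14 false annual layers leaves 158 − 14 = 144 true annual layers beyond the volcanic sulfate spike.
The annual layer at the ice surface is 2005 CE, so the volcanic sulfate spike dates to 2005 − 144 = 1861 CE.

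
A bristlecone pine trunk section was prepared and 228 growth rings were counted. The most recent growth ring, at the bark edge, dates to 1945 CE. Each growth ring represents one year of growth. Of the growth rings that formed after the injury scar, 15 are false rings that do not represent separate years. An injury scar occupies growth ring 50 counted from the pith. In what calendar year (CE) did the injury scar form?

1782 CE

The injury scar sits at growth ring 50 from the pith, so 228 − 50 = 178 growth rings formed after it.
178 − 15 false = 163 true growth rings after the injury scar.
Counting back 163 years from 1945 CE places the injury scar in 1945 − 163 = 1782 CE.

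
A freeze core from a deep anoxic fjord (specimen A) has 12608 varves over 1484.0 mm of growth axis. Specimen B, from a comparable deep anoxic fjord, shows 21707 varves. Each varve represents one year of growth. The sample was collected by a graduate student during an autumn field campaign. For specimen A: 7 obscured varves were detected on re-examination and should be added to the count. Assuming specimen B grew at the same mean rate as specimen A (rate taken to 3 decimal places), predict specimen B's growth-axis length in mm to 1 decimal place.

Specimen A: adjusted count: 12608 + 7 = 12615 varves.
A: Extension rate ≈ 1484.0 / 12615 = 0.118 mm/yr.
For B, 0.118 mm/year × 21707 years = 2561.4 mm.

2561.4 mm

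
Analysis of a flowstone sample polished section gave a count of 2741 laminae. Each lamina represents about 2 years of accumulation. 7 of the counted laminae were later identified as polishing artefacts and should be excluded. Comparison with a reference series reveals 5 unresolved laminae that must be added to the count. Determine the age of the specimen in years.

5478 years

Adjusted count: 2741 − 7 + 5 = 2739 laminae.
At 2 years per lamina, 2739 × 2 = 5478 years.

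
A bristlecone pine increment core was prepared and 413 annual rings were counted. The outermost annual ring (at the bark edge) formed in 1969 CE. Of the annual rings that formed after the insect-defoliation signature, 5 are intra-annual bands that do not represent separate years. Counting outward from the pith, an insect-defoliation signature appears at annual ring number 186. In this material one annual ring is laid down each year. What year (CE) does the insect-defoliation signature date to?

The insect-defoliation signature sits at annual ring 186 from the pith, so 413 − 186 = 227 annual rings formed after it.
227 − 5 false = 222 true annual rings after the insect-defoliation signature.
Counting back 222 years from 1969 CE places the insect-defoliation signature in 1969 − 222 = 1747 CE.

1747 CE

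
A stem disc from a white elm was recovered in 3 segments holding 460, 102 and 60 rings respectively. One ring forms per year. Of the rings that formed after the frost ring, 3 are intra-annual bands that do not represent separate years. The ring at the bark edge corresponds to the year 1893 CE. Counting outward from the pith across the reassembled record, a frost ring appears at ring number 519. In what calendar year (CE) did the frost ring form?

Total rings = 460 + 102 + 60 = 622.
622 − 519 = 103 rings lie beyond the frost ring toward the bark edge.
103 − 3 false = 100 true rings after the frost ring.
1893 − 100 = 1793 CE.

1793 CE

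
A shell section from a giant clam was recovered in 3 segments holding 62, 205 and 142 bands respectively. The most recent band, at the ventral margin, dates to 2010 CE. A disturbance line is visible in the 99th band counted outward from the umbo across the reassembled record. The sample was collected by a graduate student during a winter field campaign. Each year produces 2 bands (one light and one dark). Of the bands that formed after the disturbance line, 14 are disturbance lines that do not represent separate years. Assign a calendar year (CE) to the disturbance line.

Total bands = 62 + 205 + 142 = 409.
409 − 99 = 310 bands lie beyond the disturbance line toward the ventral margin.
310 − 14 false = 296 true bands after the disturbance line.
Dividing by 2 bands per year: 296 / 2 = 148 years.
2010 − 148 = 1862 CE.

1862 CE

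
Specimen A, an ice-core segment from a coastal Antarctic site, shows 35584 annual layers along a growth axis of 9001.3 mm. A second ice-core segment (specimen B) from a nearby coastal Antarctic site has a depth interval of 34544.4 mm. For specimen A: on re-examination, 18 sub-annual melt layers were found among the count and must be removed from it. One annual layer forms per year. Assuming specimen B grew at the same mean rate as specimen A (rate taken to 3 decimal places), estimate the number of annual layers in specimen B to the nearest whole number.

136539 annual layers

Specimen A: correcting the raw count gives 35584 − 18 = 35566 true annual layers.
A: Mean rate = 9001.3 mm / 35566 years ≈ 0.253 mm/yr.
For B, 34544.4 / 0.253 = 136539.13 years ≈ 136539 annual layers.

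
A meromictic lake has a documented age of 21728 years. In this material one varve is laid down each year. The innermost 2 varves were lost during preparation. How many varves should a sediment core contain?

At one varve per year, 21728 years correspond to 21728 varves.
21728 − 2 missed = 21726 varves expected in the prepared section.

21726 varves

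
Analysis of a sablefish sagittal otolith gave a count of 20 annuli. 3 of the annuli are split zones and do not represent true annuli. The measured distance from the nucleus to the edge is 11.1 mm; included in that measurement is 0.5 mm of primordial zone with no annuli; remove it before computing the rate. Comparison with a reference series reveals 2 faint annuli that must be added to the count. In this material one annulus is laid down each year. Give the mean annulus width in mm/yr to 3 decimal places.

True annulus count = 20 − 3 + 2 = 19.
Net length = 11.1 − 0.5 = 10.6 mm.
Extension rate ≈ 10.6 / 19 = 0.558 mm/yr.

0.558 mm/yr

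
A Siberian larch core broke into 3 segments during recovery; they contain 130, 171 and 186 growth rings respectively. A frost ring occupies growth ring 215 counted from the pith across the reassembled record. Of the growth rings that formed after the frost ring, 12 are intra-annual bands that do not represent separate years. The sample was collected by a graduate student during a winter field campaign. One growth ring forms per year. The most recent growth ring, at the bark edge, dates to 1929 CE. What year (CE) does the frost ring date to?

1669 CE

Total growth rings = 130 + 171 + 186 = 487.
The frost ring sits at growth ring 215 from the pith, so 487 − 215 = 272 growth rings formed after it.
Removing the 12 false growth rings leaves 272 − 12 = 260 true growth rings beyond the frost ring.
Counting back 260 years from 1929 CE places the frost ring in 1929 − 260 = 1669 CE.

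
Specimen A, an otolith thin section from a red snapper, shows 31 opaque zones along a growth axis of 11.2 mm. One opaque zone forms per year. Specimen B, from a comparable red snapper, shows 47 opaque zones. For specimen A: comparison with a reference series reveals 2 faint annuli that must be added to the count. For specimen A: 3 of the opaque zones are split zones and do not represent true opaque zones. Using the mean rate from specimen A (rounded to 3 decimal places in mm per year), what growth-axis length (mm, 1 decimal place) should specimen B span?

Specimen A: adjusted count: 31 − 3 + 2 = 30 opaque zones.
A: Extension rate ≈ 11.2 / 30 = 0.373 mm per year.
For B, 0.373 mm/year × 47 years = 17.5 mm.

17.5 mm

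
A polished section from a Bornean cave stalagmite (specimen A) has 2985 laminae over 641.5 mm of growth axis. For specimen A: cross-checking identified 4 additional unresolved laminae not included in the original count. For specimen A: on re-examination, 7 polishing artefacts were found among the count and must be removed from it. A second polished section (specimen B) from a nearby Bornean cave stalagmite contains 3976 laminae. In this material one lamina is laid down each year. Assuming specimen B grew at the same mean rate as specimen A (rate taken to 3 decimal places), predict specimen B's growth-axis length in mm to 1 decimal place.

854.8 mm

Specimen A: correcting the raw count gives 2985 − 7 + 4 = 2982 true laminae.
A: Extension rate ≈ 641.5 / 2982 = 0.215 mm/year.
B's length ≈ 0.215 × 3976 = 854.8 mm.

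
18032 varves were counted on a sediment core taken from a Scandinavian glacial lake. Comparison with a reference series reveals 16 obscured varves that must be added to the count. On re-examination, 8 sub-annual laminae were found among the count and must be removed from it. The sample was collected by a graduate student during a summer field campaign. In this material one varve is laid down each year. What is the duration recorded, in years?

18040 yr

After corrections the count is 18032 − 8 + 16 = 18040 varves.
One varve per year makes the duration 18040 years.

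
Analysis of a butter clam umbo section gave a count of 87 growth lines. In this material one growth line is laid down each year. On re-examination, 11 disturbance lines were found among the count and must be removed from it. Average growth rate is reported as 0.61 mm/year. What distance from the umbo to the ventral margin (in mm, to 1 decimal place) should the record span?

46.4 mm

Correcting the raw count gives 87 − 11 = 76 true growth lines.
Predicted length = 0.61 mm/year × 76 years = 46.4 mm.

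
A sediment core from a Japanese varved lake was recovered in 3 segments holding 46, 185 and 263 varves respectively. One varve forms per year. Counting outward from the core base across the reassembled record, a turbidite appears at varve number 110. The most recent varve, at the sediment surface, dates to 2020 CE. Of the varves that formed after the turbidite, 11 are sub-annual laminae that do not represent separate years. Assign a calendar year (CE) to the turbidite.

1647 CE

Total varves = 46 + 185 + 263 = 494.
The turbidite sits at varve 110 from the core base, so 494 − 110 = 384 varves formed after it.
Removing the 11 false varves leaves 384 − 11 = 373 true varves beyond the turbidite.
2020 − 373 = 1647 CE.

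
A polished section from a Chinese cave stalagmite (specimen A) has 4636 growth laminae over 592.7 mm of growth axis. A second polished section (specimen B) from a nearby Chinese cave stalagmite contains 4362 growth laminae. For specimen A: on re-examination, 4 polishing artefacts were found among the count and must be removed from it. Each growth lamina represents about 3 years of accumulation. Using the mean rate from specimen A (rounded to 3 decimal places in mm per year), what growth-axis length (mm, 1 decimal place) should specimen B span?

562.7 mm

Specimen A: correcting the raw count gives 4636 − 4 = 4632 true growth laminae.
Specimen A: at 3 years per growth lamina, 4632 × 3 = 13896 years.
A: 592.7 mm over 13896 years gives 592.7 / 13896 ≈ 0.043 mm per year.
Specimen B: at 3 years per growth lamina, 4362 × 3 = 13086 years. Length of B = 0.043 × 13086 = 562.7 mm.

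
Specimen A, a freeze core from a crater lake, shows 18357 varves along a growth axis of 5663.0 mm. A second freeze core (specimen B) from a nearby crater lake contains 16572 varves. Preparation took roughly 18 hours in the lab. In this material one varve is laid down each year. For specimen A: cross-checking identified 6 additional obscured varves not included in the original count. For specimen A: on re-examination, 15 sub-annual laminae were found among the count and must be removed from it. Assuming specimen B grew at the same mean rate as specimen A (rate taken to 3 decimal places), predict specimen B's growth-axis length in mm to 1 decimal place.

Specimen A: true varve count = 18357 − 15 + 6 = 18348.
A: 5663.0 mm over 18348 years gives 5663.0 / 18348 ≈ 0.309 mm/yr.
B's length ≈ 0.309 × 16572 = 5120.7 mm.

5120.7 mm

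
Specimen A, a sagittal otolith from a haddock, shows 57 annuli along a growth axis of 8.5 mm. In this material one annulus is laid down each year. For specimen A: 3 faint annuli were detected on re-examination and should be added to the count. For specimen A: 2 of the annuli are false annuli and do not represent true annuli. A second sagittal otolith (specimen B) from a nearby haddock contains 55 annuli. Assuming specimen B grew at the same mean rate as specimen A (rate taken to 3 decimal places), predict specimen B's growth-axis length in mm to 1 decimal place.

Specimen A: true annulus count = 57 − 2 + 3 = 58.
A: Extension rate ≈ 8.5 / 58 = 0.147 mm/yr.
Length of B = 0.147 × 55 = 8.1 mm.

8.1 mm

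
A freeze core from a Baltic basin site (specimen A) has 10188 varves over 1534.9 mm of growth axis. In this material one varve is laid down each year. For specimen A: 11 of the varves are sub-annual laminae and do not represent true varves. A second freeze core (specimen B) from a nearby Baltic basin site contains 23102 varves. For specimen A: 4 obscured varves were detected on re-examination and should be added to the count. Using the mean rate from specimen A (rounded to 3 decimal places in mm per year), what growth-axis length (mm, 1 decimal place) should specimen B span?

Specimen A: after corrections the count is 10188 − 11 + 4 = 10181 varves.
A: Mean rate = 1534.9 mm / 10181 years ≈ 0.151 mm/yr.
For B, 0.151 mm/year × 23102 years = 3488.4 mm.

3488.4 mm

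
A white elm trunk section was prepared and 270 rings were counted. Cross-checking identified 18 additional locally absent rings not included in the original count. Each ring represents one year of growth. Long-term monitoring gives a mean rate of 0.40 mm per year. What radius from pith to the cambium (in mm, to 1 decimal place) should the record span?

True ring count = 270 + 18 = 288.
288 years at 0.40 mm/year gives 0.40 × 288 = 115.2 mm.

115.2 mm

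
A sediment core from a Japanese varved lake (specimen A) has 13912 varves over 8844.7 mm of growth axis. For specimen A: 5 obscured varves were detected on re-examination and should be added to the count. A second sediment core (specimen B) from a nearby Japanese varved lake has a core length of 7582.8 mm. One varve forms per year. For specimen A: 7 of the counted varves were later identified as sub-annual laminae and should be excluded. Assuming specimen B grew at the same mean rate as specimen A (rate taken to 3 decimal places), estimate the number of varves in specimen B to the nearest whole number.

11923 varves

Specimen A: correcting the raw count gives 13912 − 7 + 5 = 13910 true varves.
A: Mean rate = 8844.7 mm / 13910 years ≈ 0.636 mm per year.
B spans 7582.8 / 0.636 = 11922.64 years ≈ 11923 varves.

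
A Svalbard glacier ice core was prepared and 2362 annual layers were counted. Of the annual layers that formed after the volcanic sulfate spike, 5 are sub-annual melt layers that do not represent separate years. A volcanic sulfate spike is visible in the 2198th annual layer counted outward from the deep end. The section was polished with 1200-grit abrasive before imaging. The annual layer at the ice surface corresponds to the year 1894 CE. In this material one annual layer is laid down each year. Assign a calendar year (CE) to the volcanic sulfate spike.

1735 CE

2362 − 2198 = 164 annual layers lie beyond the volcanic sulfate spike toward the ice surface.
Excluding 5 false annual layers: 164 − 5 = 159.
The annual layer at the ice surface is 1894 CE, so the volcanic sulfate spike dates to 1894 − 159 = 1735 CE.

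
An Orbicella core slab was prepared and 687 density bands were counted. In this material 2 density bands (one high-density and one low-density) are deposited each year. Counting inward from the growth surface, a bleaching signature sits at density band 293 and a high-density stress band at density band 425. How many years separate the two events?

The two markers are separated by 425 − 293 = 132 density bands.
Dividing by 2 density bands per year: 132 / 2 = 66 years.

66 years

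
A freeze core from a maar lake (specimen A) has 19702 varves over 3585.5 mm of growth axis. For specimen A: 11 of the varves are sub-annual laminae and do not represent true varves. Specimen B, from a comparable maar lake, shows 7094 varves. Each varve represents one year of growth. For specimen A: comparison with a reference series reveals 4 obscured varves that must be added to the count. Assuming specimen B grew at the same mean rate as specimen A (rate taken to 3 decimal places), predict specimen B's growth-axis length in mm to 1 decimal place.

Specimen A: correcting the raw count gives 19702 − 11 + 4 = 19695 true varves.
A: 3585.5 mm over 19695 years gives 3585.5 / 19695 ≈ 0.182 mm/yr.
B's length ≈ 0.182 × 7094 = 1291.1 mm.

1291.1 mm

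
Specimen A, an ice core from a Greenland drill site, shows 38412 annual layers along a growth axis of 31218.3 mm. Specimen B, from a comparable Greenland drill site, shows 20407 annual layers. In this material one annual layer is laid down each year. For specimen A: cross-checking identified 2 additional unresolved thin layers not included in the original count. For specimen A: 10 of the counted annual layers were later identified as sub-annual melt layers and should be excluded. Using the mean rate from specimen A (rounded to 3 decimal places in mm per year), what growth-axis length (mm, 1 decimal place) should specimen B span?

16590.9 mm

Specimen A: adjusted count: 38412 − 10 + 2 = 38404 annual layers.
A: Extension rate ≈ 31218.3 / 38404 = 0.813 mm per year.
B's length ≈ 0.813 × 20407 = 16590.9 mm.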